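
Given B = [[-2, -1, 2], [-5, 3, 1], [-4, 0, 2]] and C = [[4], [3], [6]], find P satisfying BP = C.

Since B multiplies P on the left, P = B⁻¹C.
B has determinant 6; B⁻¹ = [[1, 1/3, -7/6], [1, 2/3, -4/3], [2, 2/3, -11/6]].
P = B⁻¹C = [[1, 1/3, -7/6], [1, 2/3, -4/3], [2, 2/3, -11/6]] · [[4], [3], [6]] = [[-2], [-2], [-1]].

P = [[-2], [-2], [-1]]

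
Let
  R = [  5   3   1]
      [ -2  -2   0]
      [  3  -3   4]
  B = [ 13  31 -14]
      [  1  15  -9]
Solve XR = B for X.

Right-multiplying both sides by R⁻¹ gives X = BR⁻¹.
R has determinant -4; R⁻¹ = [[2, 15/4, -1/2], [-2, -17/4, 1/2], [-3, -6, 1]].
X = BR⁻¹ = [[13, 31, -14], [1, 15, -9]] · [[2, 15/4, -1/2], [-2, -17/4, 1/2], [-3, -6, 1]] = [[6, 1, -5], [-1, -6, -2]].

X = [[6, 1, -5], [-1, -6, -2]]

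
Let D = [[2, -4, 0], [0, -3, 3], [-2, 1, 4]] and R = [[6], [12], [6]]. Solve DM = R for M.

M = [[-5], [-4], [0]]

Since D multiplies M on the left, M = D⁻¹R.
det D = -6; the adjugate gives D⁻¹ = [[5/2, -8/3, 2], [1, -4/3, 1], [1, -1, 1]].
M = D⁻¹R = [[5/2, -8/3, 2], [1, -4/3, 1], [1, -1, 1]] · [[6], [12], [6]] = [[-5], [-4], [0]].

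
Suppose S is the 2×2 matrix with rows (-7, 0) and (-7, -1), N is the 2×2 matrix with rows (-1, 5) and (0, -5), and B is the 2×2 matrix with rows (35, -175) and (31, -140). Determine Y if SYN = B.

Y = [[5, 0], [-4, 3]]

Left-multiply by S⁻¹ and right-multiply by N⁻¹: Y = S⁻¹BN⁻¹.
S has determinant 7; S⁻¹ = [[-1/7, 0], [1, -1]].
det N = 5; the adjugate gives N⁻¹ = [[-1, -1], [0, -1/5]].
S⁻¹B = [[-5, 25], [4, -35]].
Y = (S⁻¹B)N⁻¹ = [[5, 0], [-4, 3]].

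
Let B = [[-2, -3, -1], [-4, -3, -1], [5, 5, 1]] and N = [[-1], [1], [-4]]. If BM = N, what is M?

Since B multiplies M on the left, M = B⁻¹N.
det B = 4, so B⁻¹ = [[1/2, -1/2, 0], [-1/4, 3/4, 1/2], [-5/4, -5/4, -3/2]].
M = B⁻¹N = [[1/2, -1/2, 0], [-1/4, 3/4, 1/2], [-5/4, -5/4, -3/2]] · [[-1], [1], [-4]] = [[-1], [-1], [6]].

M = [[-1], [-1], [6]]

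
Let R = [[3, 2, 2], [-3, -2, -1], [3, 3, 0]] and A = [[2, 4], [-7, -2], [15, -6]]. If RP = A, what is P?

R is on the left of P, so left-multiply by R⁻¹: P = R⁻¹A.
det R = -3; the adjugate gives R⁻¹ = [[-1, -2, -2/3], [1, 2, 1], [1, 1, 0]].
P = R⁻¹A = [[-1, -2, -2/3], [1, 2, 1], [1, 1, 0]] · [[2, 4], [-7, -2], [15, -6]] = [[2, 4], [3, -6], [-5, 2]].

P = [[2, 4], [3, -6], [-5, 2]]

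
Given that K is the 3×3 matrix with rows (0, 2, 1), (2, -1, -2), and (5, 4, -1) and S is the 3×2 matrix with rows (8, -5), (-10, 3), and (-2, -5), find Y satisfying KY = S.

K is on the left of Y, so left-multiply by K⁻¹: Y = K⁻¹S.
det K = -3, so K⁻¹ = [[-3, -2, 1], [8/3, 5/3, -2/3], [-13/3, -10/3, 4/3]].
Y = K⁻¹S = [[-3, -2, 1], [8/3, 5/3, -2/3], [-13/3, -10/3, 4/3]] · [[8, -5], [-10, 3], [-2, -5]] = [[-6, 4], [6, -5], [-4, 5]].

Y = [[-6, 4], [6, -5], [-4, 5]]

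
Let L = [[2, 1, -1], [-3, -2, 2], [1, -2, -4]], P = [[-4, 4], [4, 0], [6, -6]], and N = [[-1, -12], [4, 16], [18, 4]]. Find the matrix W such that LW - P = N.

W = [[-2, 0], [-5, -5], [-4, 3]]

LW = N + P = [[-5, -8], [8, 16], [24, -2]].
L is on the left of W, so left-multiply by L⁻¹: W = L⁻¹(N + P).
det L = 6; the adjugate gives L⁻¹ = [[2, 1, 0], [-5/3, -7/6, -1/6], [4/3, 5/6, -1/6]].
W = L⁻¹(N + P) = [[-2, 0], [-5, -5], [-4, 3]].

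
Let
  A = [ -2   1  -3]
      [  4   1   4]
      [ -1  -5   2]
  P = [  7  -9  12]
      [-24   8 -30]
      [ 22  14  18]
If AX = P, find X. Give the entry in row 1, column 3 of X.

0

Left-multiplying both sides by A⁻¹ gives X = A⁻¹P.
det A = 1, so A⁻¹ = [[22, 13, 7], [-12, -7, -4], [-19, -11, -6]].
X = A⁻¹P = [[22, 13, 7], [-12, -7, -4], [-19, -11, -6]] · [[7, -9, 12], [-24, 8, -30], [22, 14, 18]] = [[-4, 4, 0], [-4, -4, -6], [-1, -1, -6]].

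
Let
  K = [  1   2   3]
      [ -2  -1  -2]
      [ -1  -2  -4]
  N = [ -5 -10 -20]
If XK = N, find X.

Since K sits to the right of X, X = NK⁻¹.
K has determinant -3; K⁻¹ = [[0, -2/3, 1/3], [2, 1/3, 4/3], [-1, 0, -1]].
X = NK⁻¹ = [[-5, -10, -20]] · [[0, -2/3, 1/3], [2, 1/3, 4/3], [-1, 0, -1]] = [[0, 0, 5]].

X = [[0, 0, 5]]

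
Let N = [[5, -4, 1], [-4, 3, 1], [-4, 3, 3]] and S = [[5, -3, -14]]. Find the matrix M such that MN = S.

N is on the right of M, so right-multiply by N⁻¹: M = SN⁻¹.
det N = -2; the adjugate gives N⁻¹ = [[-3, -15/2, 7/2], [-4, -19/2, 9/2], [0, -1/2, 1/2]].
M = SN⁻¹ = [[5, -3, -14]] · [[-3, -15/2, 7/2], [-4, -19/2, 9/2], [0, -1/2, 1/2]] = [[-3, -2, -3]].

M = [[-3, -2, -3]]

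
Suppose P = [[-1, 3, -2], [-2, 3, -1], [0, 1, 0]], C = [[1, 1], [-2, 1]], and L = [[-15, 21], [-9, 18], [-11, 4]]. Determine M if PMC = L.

Left-multiply by P⁻¹ and right-multiply by C⁻¹: M = P⁻¹LC⁻¹.
P has determinant 3; P⁻¹ = [[1/3, -2/3, 1], [0, 0, 1], [-2/3, 1/3, 1]].
C has determinant 3; C⁻¹ = [[1/3, -1/3], [2/3, 1/3]].
P⁻¹L = [[-10, -1], [-11, 4], [-4, -4]].
M = (P⁻¹L)C⁻¹ = [[-4, 3], [-1, 5], [-4, 0]].

M = [[-4, 3], [-1, 5], [-4, 0]]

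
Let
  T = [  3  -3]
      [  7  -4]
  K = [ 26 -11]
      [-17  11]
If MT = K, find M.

M = [[-3, 5], [-1, -2]]

T is on the right of M, so right-multiply by T⁻¹: M = KT⁻¹.
T has determinant 9; T⁻¹ = [[-4/9, 1/3], [-7/9, 1/3]].
M = KT⁻¹ = [[26, -11], [-17, 11]] · [[-4/9, 1/3], [-7/9, 1/3]] = [[-3, 5], [-1, -2]].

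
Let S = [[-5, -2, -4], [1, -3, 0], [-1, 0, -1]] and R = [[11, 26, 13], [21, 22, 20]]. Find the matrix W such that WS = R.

W = [[-4, -6, 3], [-5, -4, 0]]

Right-multiplying both sides by S⁻¹ gives W = RS⁻¹.
det S = -5; the adjugate gives S⁻¹ = [[-3/5, 2/5, 12/5], [-1/5, -1/5, 4/5], [3/5, -2/5, -17/5]].
W = RS⁻¹ = [[11, 26, 13], [21, 22, 20]] · [[-3/5, 2/5, 12/5], [-1/5, -1/5, 4/5], [3/5, -2/5, -17/5]] = [[-4, -6, 3], [-5, -4, 0]].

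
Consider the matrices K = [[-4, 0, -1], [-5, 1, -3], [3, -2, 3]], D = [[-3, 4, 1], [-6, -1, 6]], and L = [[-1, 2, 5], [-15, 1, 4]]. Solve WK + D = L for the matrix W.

WK = L − D = [[2, -2, 4], [-9, 2, -2]].
K is on the right of W, so right-multiply by K⁻¹: W = (L − D)K⁻¹.
det K = 5, so K⁻¹ = [[-3/5, 2/5, 1/5], [6/5, -9/5, -7/5], [7/5, -8/5, -4/5]].
W = (L − D)K⁻¹ = [[2, -2, 0], [5, -4, -3]].

W = [[2, -2, 0], [5, -4, -3]]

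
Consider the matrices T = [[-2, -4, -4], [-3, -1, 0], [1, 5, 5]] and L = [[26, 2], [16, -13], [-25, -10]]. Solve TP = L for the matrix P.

P = [[-5, 5], [-1, -2], [-3, -1]]

Since T multiplies P on the left, P = T⁻¹L.
T has determinant 6; T⁻¹ = [[-5/6, 0, -2/3], [5/2, -1, 2], [-7/3, 1, -5/3]].
P = T⁻¹L = [[-5/6, 0, -2/3], [5/2, -1, 2], [-7/3, 1, -5/3]] · [[26, 2], [16, -13], [-25, -10]] = [[-5, 5], [-1, -2], [-3, -1]].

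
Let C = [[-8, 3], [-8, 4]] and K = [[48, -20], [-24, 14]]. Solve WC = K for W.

W = [[-4, -2], [-2, 5]]

C is on the right of W, so right-multiply by C⁻¹: W = KC⁻¹.
C has determinant -8; C⁻¹ = [[-1/2, 3/8], [-1, 1]].
W = KC⁻¹ = [[48, -20], [-24, 14]] · [[-1/2, 3/8], [-1, 1]] = [[-4, -2], [-2, 5]].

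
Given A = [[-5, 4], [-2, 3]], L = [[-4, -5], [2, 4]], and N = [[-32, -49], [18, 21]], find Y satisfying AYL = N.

Left-multiply by A⁻¹ and right-multiply by L⁻¹: Y = A⁻¹NL⁻¹.
A has determinant -7; A⁻¹ = [[-3/7, 4/7], [-2/7, 5/7]].
det L = -6; the adjugate gives L⁻¹ = [[-2/3, -5/6], [1/3, 2/3]].
A⁻¹N = [[24, 33], [22, 29]].
Y = (A⁻¹N)L⁻¹ = [[-5, 2], [-5, 1]].

Y = [[-5, 2], [-5, 1]]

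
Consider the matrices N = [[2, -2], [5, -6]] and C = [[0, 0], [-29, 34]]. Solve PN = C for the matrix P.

P = [[0, 0], [-2, -5]]

Since N sits to the right of P, P = CN⁻¹.
det N = -2; the adjugate gives N⁻¹ = [[3, -1], [5/2, -1]].
P = CN⁻¹ = [[0, 0], [-29, 34]] · [[3, -1], [5/2, -1]] = [[0, 0], [-2, -5]].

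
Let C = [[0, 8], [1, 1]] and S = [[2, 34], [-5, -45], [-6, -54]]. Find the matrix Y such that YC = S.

Y = [[4, 2], [-5, -5], [-6, -6]]

C is on the right of Y, so right-multiply by C⁻¹: Y = SC⁻¹.
det C = -8; the adjugate gives C⁻¹ = [[-1/8, 1], [1/8, 0]].
Y = SC⁻¹ = [[2, 34], [-5, -45], [-6, -54]] · [[-1/8, 1], [1/8, 0]] = [[4, 2], [-5, -5], [-6, -6]].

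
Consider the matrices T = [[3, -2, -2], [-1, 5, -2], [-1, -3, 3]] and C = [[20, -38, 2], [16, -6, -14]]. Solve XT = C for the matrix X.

X = [[6, -4, 2], [2, -4, -6]]

Right-multiplying both sides by T⁻¹ gives X = CT⁻¹.
T has determinant 1; T⁻¹ = [[9, 12, 14], [5, 7, 8], [8, 11, 13]].
X = CT⁻¹ = [[20, -38, 2], [16, -6, -14]] · [[9, 12, 14], [5, 7, 8], [8, 11, 13]] = [[6, -4, 2], [2, -4, -6]].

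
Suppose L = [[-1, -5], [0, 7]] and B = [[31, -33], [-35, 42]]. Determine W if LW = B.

Since L multiplies W on the left, W = L⁻¹B.
det L = -7; the adjugate gives L⁻¹ = [[-1, -5/7], [0, 1/7]].
W = L⁻¹B = [[-1, -5/7], [0, 1/7]] · [[31, -33], [-35, 42]] = [[-6, 3], [-5, 6]].

W = [[-6, 3], [-5, 6]]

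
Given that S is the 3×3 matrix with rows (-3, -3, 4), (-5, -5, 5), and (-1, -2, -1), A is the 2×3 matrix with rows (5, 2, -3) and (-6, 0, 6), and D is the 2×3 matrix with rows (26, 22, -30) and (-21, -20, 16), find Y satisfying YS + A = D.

YS = D − A = [[21, 20, -27], [-15, -20, 10]].
Since S sits to the right of Y, Y = (D − A)S⁻¹.
det S = 5, so S⁻¹ = [[3, -11/5, 1], [-2, 7/5, -1], [1, -3/5, 0]].
Y = (D − A)S⁻¹ = [[-4, -2, 1], [5, -1, 5]].

Y = [[-4, -2, 1], [5, -1, 5]]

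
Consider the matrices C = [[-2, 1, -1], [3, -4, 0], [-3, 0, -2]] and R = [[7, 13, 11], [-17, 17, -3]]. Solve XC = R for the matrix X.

X = [[1, -3, -6], [1, -4, 1]]

C is on the right of X, so right-multiply by C⁻¹: X = RC⁻¹.
C has determinant 2; C⁻¹ = [[4, 1, -2], [3, 1/2, -3/2], [-6, -3/2, 5/2]].
X = RC⁻¹ = [[7, 13, 11], [-17, 17, -3]] · [[4, 1, -2], [3, 1/2, -3/2], [-6, -3/2, 5/2]] = [[1, -3, -6], [1, -4, 1]].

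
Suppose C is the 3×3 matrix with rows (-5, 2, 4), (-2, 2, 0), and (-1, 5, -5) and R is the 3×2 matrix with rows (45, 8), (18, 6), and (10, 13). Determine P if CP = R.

Since C multiplies P on the left, P = C⁻¹R.
det C = -2, so C⁻¹ = [[5, -15, 4], [5, -29/2, 4], [4, -23/2, 3]].
P = C⁻¹R = [[5, -15, 4], [5, -29/2, 4], [4, -23/2, 3]] · [[45, 8], [18, 6], [10, 13]] = [[-5, 2], [4, 5], [3, 2]].

P = [[-5, 2], [4, 5], [3, 2]]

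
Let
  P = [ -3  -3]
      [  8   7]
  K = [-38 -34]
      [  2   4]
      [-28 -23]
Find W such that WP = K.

W = [[2, -4], [-6, -2], [-4, -5]]

Since P sits to the right of W, W = KP⁻¹.
P has determinant 3; P⁻¹ = [[7/3, 1], [-8/3, -1]].
W = KP⁻¹ = [[-38, -34], [2, 4], [-28, -23]] · [[7/3, 1], [-8/3, -1]] = [[2, -4], [-6, -2], [-4, -5]].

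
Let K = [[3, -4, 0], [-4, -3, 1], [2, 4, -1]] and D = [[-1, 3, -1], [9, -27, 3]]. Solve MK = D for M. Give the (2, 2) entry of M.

Since K sits to the right of M, M = DK⁻¹.
det K = 5, so K⁻¹ = [[-1/5, -4/5, -4/5], [-2/5, -3/5, -3/5], [-2, -4, -5]].
M = DK⁻¹ = [[-1, 3, -1], [9, -27, 3]] · [[-1/5, -4/5, -4/5], [-2/5, -3/5, -3/5], [-2, -4, -5]] = [[1, 3, 4], [3, -3, -6]].

-3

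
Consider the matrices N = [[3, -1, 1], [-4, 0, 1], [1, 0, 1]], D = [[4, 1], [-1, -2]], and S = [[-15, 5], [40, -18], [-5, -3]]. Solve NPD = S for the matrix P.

P = [[-3, -3], [-2, 0], [2, 4]]

Left-multiply by N⁻¹ and right-multiply by D⁻¹: P = N⁻¹SD⁻¹.
N has determinant -5; N⁻¹ = [[0, -1/5, 1/5], [-1, -2/5, 7/5], [0, 1/5, 4/5]].
det D = -7, so D⁻¹ = [[2/7, 1/7], [-1/7, -4/7]].
N⁻¹S = [[-9, 3], [-8, -2], [4, -6]].
P = (N⁻¹S)D⁻¹ = [[-3, -3], [-2, 0], [2, 4]].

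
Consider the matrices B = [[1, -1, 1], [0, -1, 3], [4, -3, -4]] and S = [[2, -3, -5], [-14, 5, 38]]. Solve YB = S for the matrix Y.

Y = [[-6, 3, 2], [6, 4, -5]]

Since B sits to the right of Y, Y = SB⁻¹.
det B = 5; the adjugate gives B⁻¹ = [[13/5, -7/5, -2/5], [12/5, -8/5, -3/5], [4/5, -1/5, -1/5]].
Y = SB⁻¹ = [[2, -3, -5], [-14, 5, 38]] · [[13/5, -7/5, -2/5], [12/5, -8/5, -3/5], [4/5, -1/5, -1/5]] = [[-6, 3, 2], [6, 4, -5]].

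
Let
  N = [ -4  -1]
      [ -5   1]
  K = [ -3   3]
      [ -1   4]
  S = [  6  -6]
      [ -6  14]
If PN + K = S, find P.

P = [[4, -5], [-5, 5]]

PN = S − K = [[9, -9], [-5, 10]].
Right-multiplying both sides by N⁻¹ gives P = (S − K)N⁻¹.
det N = -9; the adjugate gives N⁻¹ = [[-1/9, -1/9], [-5/9, 4/9]].
P = (S − K)N⁻¹ = [[4, -5], [-5, 5]].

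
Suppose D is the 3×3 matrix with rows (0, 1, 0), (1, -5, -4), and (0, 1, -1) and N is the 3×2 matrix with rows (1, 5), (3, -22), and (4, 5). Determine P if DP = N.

P = [[-4, 3], [1, 5], [-3, 0]]

D is on the left of P, so left-multiply by D⁻¹: P = D⁻¹N.
det D = 1; the adjugate gives D⁻¹ = [[9, 1, -4], [1, 0, 0], [1, 0, -1]].
P = D⁻¹N = [[9, 1, -4], [1, 0, 0], [1, 0, -1]] · [[1, 5], [3, -22], [4, 5]] = [[-4, 3], [1, 5], [-3, 0]].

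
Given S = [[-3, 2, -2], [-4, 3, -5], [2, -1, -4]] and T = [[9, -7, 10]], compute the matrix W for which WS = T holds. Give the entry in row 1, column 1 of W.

Since S sits to the right of W, W = TS⁻¹.
det S = 3, so S⁻¹ = [[-17/3, 10/3, -4/3], [-26/3, 16/3, -7/3], [-2/3, 1/3, -1/3]].
W = TS⁻¹ = [[9, -7, 10]] · [[-17/3, 10/3, -4/3], [-26/3, 16/3, -7/3], [-2/3, 1/3, -1/3]] = [[3, -4, 1]].

3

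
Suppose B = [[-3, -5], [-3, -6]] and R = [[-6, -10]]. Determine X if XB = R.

X = [[2, 0]]

B is on the right of X, so right-multiply by B⁻¹: X = RB⁻¹.
det B = 3; the adjugate gives B⁻¹ = [[-2, 5/3], [1, -1]].
X = RB⁻¹ = [[-6, -10]] · [[-2, 5/3], [1, -1]] = [[2, 0]].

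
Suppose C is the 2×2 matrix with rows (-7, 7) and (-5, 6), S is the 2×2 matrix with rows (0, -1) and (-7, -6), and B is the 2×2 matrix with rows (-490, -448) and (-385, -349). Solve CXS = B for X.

X = [[-5, -5], [-1, 5]]

X = C⁻¹BS⁻¹ (apply C⁻¹ on the left and S⁻¹ on the right).
det C = -7; the adjugate gives C⁻¹ = [[-6/7, 1], [-5/7, 1]].
det S = -7, so S⁻¹ = [[6/7, -1/7], [-1, 0]].
C⁻¹B = [[35, 35], [-35, -29]].
X = (C⁻¹B)S⁻¹ = [[-5, -5], [-1, 5]].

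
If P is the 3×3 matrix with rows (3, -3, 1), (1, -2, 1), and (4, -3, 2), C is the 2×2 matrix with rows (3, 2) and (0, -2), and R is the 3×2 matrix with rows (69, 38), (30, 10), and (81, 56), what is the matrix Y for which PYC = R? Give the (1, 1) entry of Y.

5

Isolating Y: multiply by P⁻¹ from the left and C⁻¹ from the right, so Y = P⁻¹RC⁻¹.
det P = -4, so P⁻¹ = [[1/4, -3/4, 1/4], [-1/2, -1/2, 1/2], [-5/4, 3/4, 3/4]].
det C = -6, so C⁻¹ = [[1/3, 1/3], [0, -1/2]].
P⁻¹R = [[15, 16], [-9, 4], [-3, 2]].
Y = (P⁻¹R)C⁻¹ = [[5, -3], [-3, -5], [-1, -2]].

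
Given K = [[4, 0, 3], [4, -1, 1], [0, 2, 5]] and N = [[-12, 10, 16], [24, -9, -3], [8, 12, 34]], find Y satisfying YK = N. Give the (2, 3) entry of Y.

Since K sits to the right of Y, Y = NK⁻¹.
det K = -4, so K⁻¹ = [[7/4, -3/2, -3/4], [5, -5, -2], [-2, 2, 1]].
Y = NK⁻¹ = [[-12, 10, 16], [24, -9, -3], [8, 12, 34]] · [[7/4, -3/2, -3/4], [5, -5, -2], [-2, 2, 1]] = [[-3, 0, 5], [3, 3, -3], [6, -4, 4]].

-3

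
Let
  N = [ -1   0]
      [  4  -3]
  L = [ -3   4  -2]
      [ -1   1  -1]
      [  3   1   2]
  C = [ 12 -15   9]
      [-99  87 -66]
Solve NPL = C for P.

P = N⁻¹CL⁻¹ (apply N⁻¹ on the left and L⁻¹ on the right).
det N = 3; the adjugate gives N⁻¹ = [[-1, 0], [-4/3, -1/3]].
det L = -5, so L⁻¹ = [[-3/5, 2, 2/5], [1/5, 0, 1/5], [4/5, -3, -1/5]].
N⁻¹C = [[-12, 15, -9], [17, -9, 10]].
P = (N⁻¹C)L⁻¹ = [[3, 3, 0], [-4, 4, 3]].

P = [[3, 3, 0], [-4, 4, 3]]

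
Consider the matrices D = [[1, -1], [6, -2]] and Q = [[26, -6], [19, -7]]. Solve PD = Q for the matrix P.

P = [[-4, 5], [1, 3]]

Since D sits to the right of P, P = QD⁻¹.
det D = 4, so D⁻¹ = [[-1/2, 1/4], [-3/2, 1/4]].
P = QD⁻¹ = [[26, -6], [19, -7]] · [[-1/2, 1/4], [-3/2, 1/4]] = [[-4, 5], [1, 3]].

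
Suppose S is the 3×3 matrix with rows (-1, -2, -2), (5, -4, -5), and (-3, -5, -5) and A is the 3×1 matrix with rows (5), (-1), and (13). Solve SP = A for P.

Since S multiplies P on the left, P = S⁻¹A.
det S = -1; the adjugate gives S⁻¹ = [[5, 0, -2], [-40, 1, 15], [37, -1, -14]].
P = S⁻¹A = [[5, 0, -2], [-40, 1, 15], [37, -1, -14]] · [[5], [-1], [13]] = [[-1], [-6], [4]].

P = [[-1], [-6], [4]]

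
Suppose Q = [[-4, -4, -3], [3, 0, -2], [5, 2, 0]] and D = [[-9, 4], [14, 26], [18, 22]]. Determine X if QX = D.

Left-multiplying both sides by Q⁻¹ gives X = Q⁻¹D.
Q has determinant 6; Q⁻¹ = [[2/3, -1, 4/3], [-5/3, 5/2, -17/6], [1, -2, 2]].
X = Q⁻¹D = [[2/3, -1, 4/3], [-5/3, 5/2, -17/6], [1, -2, 2]] · [[-9, 4], [14, 26], [18, 22]] = [[4, 6], [-1, -4], [-1, -4]].

X = [[4, 6], [-1, -4], [-1, -4]]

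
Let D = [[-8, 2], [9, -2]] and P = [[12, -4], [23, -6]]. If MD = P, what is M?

D is on the right of M, so right-multiply by D⁻¹: M = PD⁻¹.
det D = -2; the adjugate gives D⁻¹ = [[1, 1], [9/2, 4]].
M = PD⁻¹ = [[12, -4], [23, -6]] · [[1, 1], [9/2, 4]] = [[-6, -4], [-4, -1]].

M = [[-6, -4], [-4, -1]]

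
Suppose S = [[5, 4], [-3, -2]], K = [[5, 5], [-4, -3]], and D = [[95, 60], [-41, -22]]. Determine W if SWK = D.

W = S⁻¹DK⁻¹ (apply S⁻¹ on the left and K⁻¹ on the right).
det S = 2; the adjugate gives S⁻¹ = [[-1, -2], [3/2, 5/2]].
det K = 5, so K⁻¹ = [[-3/5, -1], [4/5, 1]].
S⁻¹D = [[-13, -16], [40, 35]].
W = (S⁻¹D)K⁻¹ = [[-5, -3], [4, -5]].

W = [[-5, -3], [4, -5]]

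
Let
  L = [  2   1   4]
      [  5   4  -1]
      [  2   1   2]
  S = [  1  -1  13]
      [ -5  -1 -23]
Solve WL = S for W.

W = [[3, -1, 0], [-6, 1, 1]]

L is on the right of W, so right-multiply by L⁻¹: W = SL⁻¹.
det L = -6, so L⁻¹ = [[-3/2, -1/3, 17/6], [2, 2/3, -11/3], [1/2, 0, -1/2]].
W = SL⁻¹ = [[1, -1, 13], [-5, -1, -23]] · [[-3/2, -1/3, 17/6], [2, 2/3, -11/3], [1/2, 0, -1/2]] = [[3, -1, 0], [-6, 1, 1]].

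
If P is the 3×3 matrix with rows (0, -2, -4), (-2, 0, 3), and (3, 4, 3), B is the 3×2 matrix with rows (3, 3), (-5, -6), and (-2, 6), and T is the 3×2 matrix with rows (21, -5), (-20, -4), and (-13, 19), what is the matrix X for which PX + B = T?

PX = T − B = [[18, -8], [-15, 2], [-11, 13]].
Left-multiplying both sides by P⁻¹ gives X = P⁻¹(T − B).
det P = 2; the adjugate gives P⁻¹ = [[-6, -5, -3], [15/2, 6, 4], [-4, -3, -2]].
X = P⁻¹(T − B) = [[0, -1], [1, 4], [-5, 0]].

X = [[0, -1], [1, 4], [-5, 0]]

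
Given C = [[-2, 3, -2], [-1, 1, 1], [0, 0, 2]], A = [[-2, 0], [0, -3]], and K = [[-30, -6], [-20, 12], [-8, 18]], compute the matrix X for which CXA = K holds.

X = [[-5, -1], [3, -2], [2, -3]]

Isolating X: multiply by C⁻¹ from the left and A⁻¹ from the right, so X = C⁻¹KA⁻¹.
det C = 2; the adjugate gives C⁻¹ = [[1, -3, 5/2], [1, -2, 2], [0, 0, 1/2]].
A has determinant 6; A⁻¹ = [[-1/2, 0], [0, -1/3]].
C⁻¹K = [[10, 3], [-6, 6], [-4, 9]].
X = (C⁻¹K)A⁻¹ = [[-5, -1], [3, -2], [2, -3]].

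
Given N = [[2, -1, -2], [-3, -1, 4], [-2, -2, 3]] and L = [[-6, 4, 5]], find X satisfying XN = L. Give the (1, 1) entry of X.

-6

Right-multiplying both sides by N⁻¹ gives X = LN⁻¹.
N has determinant 1; N⁻¹ = [[5, 7, -6], [1, 2, -2], [4, 6, -5]].
X = LN⁻¹ = [[-6, 4, 5]] · [[5, 7, -6], [1, 2, -2], [4, 6, -5]] = [[-6, -4, 3]].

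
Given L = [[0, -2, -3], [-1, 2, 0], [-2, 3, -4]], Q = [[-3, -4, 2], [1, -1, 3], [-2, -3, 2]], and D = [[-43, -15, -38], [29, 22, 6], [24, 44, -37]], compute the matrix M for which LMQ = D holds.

Isolating M: multiply by L⁻¹ from the left and Q⁻¹ from the right, so M = L⁻¹DQ⁻¹.
det L = 5; the adjugate gives L⁻¹ = [[-8/5, -17/5, 6/5], [-4/5, -6/5, 3/5], [1/5, 4/5, -2/5]].
det Q = 1; the adjugate gives Q⁻¹ = [[7, 2, -10], [-8, -2, 11], [-5, -1, 7]].
L⁻¹D = [[-1, 2, -4], [14, 12, 1], [5, -3, 12]].
M = (L⁻¹D)Q⁻¹ = [[-3, -2, 4], [-3, 3, -1], [-1, 4, 1]].

M = [[-3, -2, 4], [-3, 3, -1], [-1, 4, 1]]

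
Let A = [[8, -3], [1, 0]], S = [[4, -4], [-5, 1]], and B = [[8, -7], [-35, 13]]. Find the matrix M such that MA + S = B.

M = [[1, -4], [-4, 2]]

MA = B − S = [[4, -3], [-30, 12]].
A is on the right of M, so right-multiply by A⁻¹: M = (B − S)A⁻¹.
A has determinant 3; A⁻¹ = [[0, 1], [-1/3, 8/3]].
M = (B − S)A⁻¹ = [[1, -4], [-4, 2]].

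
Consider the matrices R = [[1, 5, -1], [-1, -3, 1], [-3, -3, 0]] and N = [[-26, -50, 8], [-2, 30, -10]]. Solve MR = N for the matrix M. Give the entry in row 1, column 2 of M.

R is on the right of M, so right-multiply by R⁻¹: M = NR⁻¹.
det R = -6, so R⁻¹ = [[-1/2, -1/2, -1/3], [1/2, 1/2, 0], [1, 2, -1/3]].
M = NR⁻¹ = [[-26, -50, 8], [-2, 30, -10]] · [[-1/2, -1/2, -1/3], [1/2, 1/2, 0], [1, 2, -1/3]] = [[-4, 4, 6], [6, -4, 4]].

4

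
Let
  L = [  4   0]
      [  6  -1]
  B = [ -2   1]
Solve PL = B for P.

P = [[1, -1]]

L is on the right of P, so right-multiply by L⁻¹: P = BL⁻¹.
det L = -4, so L⁻¹ = [[1/4, 0], [3/2, -1]].
P = BL⁻¹ = [[-2, 1]] · [[1/4, 0], [3/2, -1]] = [[1, -1]].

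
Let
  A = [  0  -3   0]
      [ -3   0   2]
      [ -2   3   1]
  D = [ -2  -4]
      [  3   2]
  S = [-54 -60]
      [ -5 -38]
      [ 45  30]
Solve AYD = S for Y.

Y = [[-5, 1], [-3, 4], [-1, 5]]

Isolating Y: multiply by A⁻¹ from the left and D⁻¹ from the right, so Y = A⁻¹SD⁻¹.
A has determinant 3; A⁻¹ = [[-2, 1, -2], [-1/3, 0, 0], [-3, 2, -3]].
D has determinant 8; D⁻¹ = [[1/4, 1/2], [-3/8, -1/4]].
A⁻¹S = [[13, 22], [18, 20], [17, 14]].
Y = (A⁻¹S)D⁻¹ = [[-5, 1], [-3, 4], [-1, 5]].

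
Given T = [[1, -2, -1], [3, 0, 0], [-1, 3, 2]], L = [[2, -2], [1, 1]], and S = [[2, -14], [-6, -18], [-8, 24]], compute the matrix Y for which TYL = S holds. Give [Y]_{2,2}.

0

Y = T⁻¹SL⁻¹ (apply T⁻¹ on the left and L⁻¹ on the right).
det T = 3; the adjugate gives T⁻¹ = [[0, 1/3, 0], [-2, 1/3, -1], [3, -1/3, 2]].
L has determinant 4; L⁻¹ = [[1/4, 1/2], [-1/4, 1/2]].
T⁻¹S = [[-2, -6], [2, -2], [-8, 12]].
Y = (T⁻¹S)L⁻¹ = [[1, -4], [1, 0], [-5, 2]].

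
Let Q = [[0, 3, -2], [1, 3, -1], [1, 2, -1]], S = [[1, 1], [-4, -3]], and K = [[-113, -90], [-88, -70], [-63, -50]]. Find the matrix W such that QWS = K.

Isolating W: multiply by Q⁻¹ from the left and S⁻¹ from the right, so W = Q⁻¹KS⁻¹.
det Q = 2, so Q⁻¹ = [[-1/2, -1/2, 3/2], [0, 1, -1], [-1/2, 3/2, -3/2]].
det S = 1, so S⁻¹ = [[-3, -1], [4, 1]].
Q⁻¹K = [[6, 5], [-25, -20], [19, 15]].
W = (Q⁻¹K)S⁻¹ = [[2, -1], [-5, 5], [3, -4]].

W = [[2, -1], [-5, 5], [3, -4]]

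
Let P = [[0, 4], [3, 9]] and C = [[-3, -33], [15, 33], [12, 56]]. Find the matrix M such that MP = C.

M = [[-6, -1], [-3, 5], [5, 4]]

P is on the right of M, so right-multiply by P⁻¹: M = CP⁻¹.
det P = -12, so P⁻¹ = [[-3/4, 1/3], [1/4, 0]].
M = CP⁻¹ = [[-3, -33], [15, 33], [12, 56]] · [[-3/4, 1/3], [1/4, 0]] = [[-6, -1], [-3, 5], [5, 4]].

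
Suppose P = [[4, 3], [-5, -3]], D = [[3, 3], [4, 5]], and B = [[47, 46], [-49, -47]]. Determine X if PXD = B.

X = [[2, -1], [3, 1]]

X = P⁻¹BD⁻¹ (apply P⁻¹ on the left and D⁻¹ on the right).
det P = 3; the adjugate gives P⁻¹ = [[-1, -1], [5/3, 4/3]].
det D = 3, so D⁻¹ = [[5/3, -1], [-4/3, 1]].
P⁻¹B = [[2, 1], [13, 14]].
X = (P⁻¹B)D⁻¹ = [[2, -1], [3, 1]].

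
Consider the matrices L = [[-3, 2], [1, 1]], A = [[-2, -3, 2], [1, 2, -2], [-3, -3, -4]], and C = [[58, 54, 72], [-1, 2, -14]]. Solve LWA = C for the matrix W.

Isolating W: multiply by L⁻¹ from the left and A⁻¹ from the right, so W = L⁻¹CA⁻¹.
L has determinant -5; L⁻¹ = [[-1/5, 2/5], [1/5, 3/5]].
A has determinant 4; A⁻¹ = [[-7/2, -9/2, 1/2], [5/2, 7/2, -1/2], [3/4, 3/4, -1/4]].
L⁻¹C = [[-12, -10, -20], [11, 12, 6]].
W = (L⁻¹C)A⁻¹ = [[2, 4, 4], [-4, -3, -2]].

W = [[2, 4, 4], [-4, -3, -2]]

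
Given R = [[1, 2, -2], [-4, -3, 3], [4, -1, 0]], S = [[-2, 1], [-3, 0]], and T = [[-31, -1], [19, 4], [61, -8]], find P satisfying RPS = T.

Left-multiply by R⁻¹ and right-multiply by S⁻¹: P = R⁻¹TS⁻¹.
det R = -5, so R⁻¹ = [[-3/5, -2/5, 0], [-12/5, -8/5, -1], [-16/5, -9/5, -1]].
det S = 3; the adjugate gives S⁻¹ = [[0, -1/3], [1, -2/3]].
R⁻¹T = [[11, -1], [-17, 4], [4, 4]].
P = (R⁻¹T)S⁻¹ = [[-1, -3], [4, 3], [4, -4]].

P = [[-1, -3], [4, 3], [4, -4]]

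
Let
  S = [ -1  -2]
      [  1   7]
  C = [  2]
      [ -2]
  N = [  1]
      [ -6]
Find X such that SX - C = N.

X = [[-1], [-1]]

SX = N + C = [[3], [-8]].
Left-multiplying both sides by S⁻¹ gives X = S⁻¹(N + C).
det S = -5; the adjugate gives S⁻¹ = [[-7/5, -2/5], [1/5, 1/5]].
X = S⁻¹(N + C) = [[-1], [-1]].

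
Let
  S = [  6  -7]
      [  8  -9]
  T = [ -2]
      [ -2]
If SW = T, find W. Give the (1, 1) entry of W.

2

S is on the left of W, so left-multiply by S⁻¹: W = S⁻¹T.
S has determinant 2; S⁻¹ = [[-9/2, 7/2], [-4, 3]].
W = S⁻¹T = [[-9/2, 7/2], [-4, 3]] · [[-2], [-2]] = [[2], [2]].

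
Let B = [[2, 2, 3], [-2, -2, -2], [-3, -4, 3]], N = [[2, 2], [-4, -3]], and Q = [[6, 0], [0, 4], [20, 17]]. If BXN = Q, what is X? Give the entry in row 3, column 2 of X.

X = B⁻¹QN⁻¹ (apply B⁻¹ on the left and N⁻¹ on the right).
det B = 2; the adjugate gives B⁻¹ = [[-7, -9, 1], [6, 15/2, -1], [1, 1, 0]].
N has determinant 2; N⁻¹ = [[-3/2, -1], [2, 1]].
B⁻¹Q = [[-22, -19], [16, 13], [6, 4]].
X = (B⁻¹Q)N⁻¹ = [[-5, 3], [2, -3], [-1, -2]].

-2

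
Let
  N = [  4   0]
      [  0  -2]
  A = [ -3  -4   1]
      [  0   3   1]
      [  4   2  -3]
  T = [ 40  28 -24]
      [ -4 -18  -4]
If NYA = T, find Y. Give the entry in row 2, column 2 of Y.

1

Isolating Y: multiply by N⁻¹ from the left and A⁻¹ from the right, so Y = N⁻¹TA⁻¹.
N has determinant -8; N⁻¹ = [[1/4, 0], [0, -1/2]].
det A = 5, so A⁻¹ = [[-11/5, -2, -7/5], [4/5, 1, 3/5], [-12/5, -2, -9/5]].
N⁻¹T = [[10, 7, -6], [2, 9, 2]].
Y = (N⁻¹T)A⁻¹ = [[-2, -1, 1], [-2, 1, -1]].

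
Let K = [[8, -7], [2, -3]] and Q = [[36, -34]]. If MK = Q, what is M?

M = [[4, 2]]

K is on the right of M, so right-multiply by K⁻¹: M = QK⁻¹.
det K = -10, so K⁻¹ = [[3/10, -7/10], [1/5, -4/5]].
M = QK⁻¹ = [[36, -34]] · [[3/10, -7/10], [1/5, -4/5]] = [[4, 2]].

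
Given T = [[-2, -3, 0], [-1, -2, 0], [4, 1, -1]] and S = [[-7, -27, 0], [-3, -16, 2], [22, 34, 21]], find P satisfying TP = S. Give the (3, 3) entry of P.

-1

T is on the left of P, so left-multiply by T⁻¹: P = T⁻¹S.
det T = -1, so T⁻¹ = [[-2, 3, 0], [1, -2, 0], [-7, 10, -1]].
P = T⁻¹S = [[-2, 3, 0], [1, -2, 0], [-7, 10, -1]] · [[-7, -27, 0], [-3, -16, 2], [22, 34, 21]] = [[5, 6, 6], [-1, 5, -4], [-3, -5, -1]].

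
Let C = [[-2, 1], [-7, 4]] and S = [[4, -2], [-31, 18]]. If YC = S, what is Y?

Y = [[-2, 0], [-2, 5]]

Right-multiplying both sides by C⁻¹ gives Y = SC⁻¹.
det C = -1, so C⁻¹ = [[-4, 1], [-7, 2]].
Y = SC⁻¹ = [[4, -2], [-31, 18]] · [[-4, 1], [-7, 2]] = [[-2, 0], [-2, 5]].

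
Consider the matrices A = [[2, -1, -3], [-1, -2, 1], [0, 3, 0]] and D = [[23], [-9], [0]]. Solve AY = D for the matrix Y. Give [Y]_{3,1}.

-5

Left-multiplying both sides by A⁻¹ gives Y = A⁻¹D.
A has determinant 3; A⁻¹ = [[-1, -3, -7/3], [0, 0, 1/3], [-1, -2, -5/3]].
Y = A⁻¹D = [[-1, -3, -7/3], [0, 0, 1/3], [-1, -2, -5/3]] · [[23], [-9], [0]] = [[4], [0], [-5]].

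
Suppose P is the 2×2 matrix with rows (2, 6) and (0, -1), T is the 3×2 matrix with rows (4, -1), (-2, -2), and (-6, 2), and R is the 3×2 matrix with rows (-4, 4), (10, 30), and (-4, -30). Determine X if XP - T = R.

XP = R + T = [[0, 3], [8, 28], [-10, -28]].
P is on the right of X, so right-multiply by P⁻¹: X = (R + T)P⁻¹.
det P = -2, so P⁻¹ = [[1/2, 3], [0, -1]].
X = (R + T)P⁻¹ = [[0, -3], [4, -4], [-5, -2]].

X = [[0, -3], [4, -4], [-5, -2]]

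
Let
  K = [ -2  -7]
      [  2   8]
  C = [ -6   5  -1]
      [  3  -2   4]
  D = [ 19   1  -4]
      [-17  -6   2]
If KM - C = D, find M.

M = [[-3, 4, -1], [-1, -2, 1]]

KM = D + C = [[13, 6, -5], [-14, -8, 6]].
K is on the left of M, so left-multiply by K⁻¹: M = K⁻¹(D + C).
K has determinant -2; K⁻¹ = [[-4, -7/2], [1, 1]].
M = K⁻¹(D + C) = [[-3, 4, -1], [-1, -2, 1]].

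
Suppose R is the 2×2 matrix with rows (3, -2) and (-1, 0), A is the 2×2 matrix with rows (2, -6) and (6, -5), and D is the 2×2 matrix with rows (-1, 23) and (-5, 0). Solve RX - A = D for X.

X = [[-1, 5], [-2, -1]]

RX = D + A = [[1, 17], [1, -5]].
Since R multiplies X on the left, X = R⁻¹(D + A).
R has determinant -2; R⁻¹ = [[0, -1], [-1/2, -3/2]].
X = R⁻¹(D + A) = [[-1, 5], [-2, -1]].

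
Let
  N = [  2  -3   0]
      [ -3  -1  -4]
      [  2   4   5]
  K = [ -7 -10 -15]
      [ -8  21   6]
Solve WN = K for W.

W = [[3, 5, 1], [-1, 6, 6]]

Right-multiplying both sides by N⁻¹ gives W = KN⁻¹.
det N = 1; the adjugate gives N⁻¹ = [[11, 15, 12], [7, 10, 8], [-10, -14, -11]].
W = KN⁻¹ = [[-7, -10, -15], [-8, 21, 6]] · [[11, 15, 12], [7, 10, 8], [-10, -14, -11]] = [[3, 5, 1], [-1, 6, 6]].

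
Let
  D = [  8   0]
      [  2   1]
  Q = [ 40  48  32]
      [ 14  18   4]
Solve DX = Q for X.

X = [[5, 6, 4], [4, 6, -4]]

D is on the left of X, so left-multiply by D⁻¹: X = D⁻¹Q.
det D = 8; the adjugate gives D⁻¹ = [[1/8, 0], [-1/4, 1]].
X = D⁻¹Q = [[1/8, 0], [-1/4, 1]] · [[40, 48, 32], [14, 18, 4]] = [[5, 6, 4], [4, 6, -4]].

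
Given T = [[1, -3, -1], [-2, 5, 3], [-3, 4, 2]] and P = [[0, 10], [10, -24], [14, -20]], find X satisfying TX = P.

X = [[-6, 2], [-4, -1], [6, -5]]

T is on the left of X, so left-multiply by T⁻¹: X = T⁻¹P.
det T = 6; the adjugate gives T⁻¹ = [[-1/3, 1/3, -2/3], [-5/6, -1/6, -1/6], [7/6, 5/6, -1/6]].
X = T⁻¹P = [[-1/3, 1/3, -2/3], [-5/6, -1/6, -1/6], [7/6, 5/6, -1/6]] · [[0, 10], [10, -24], [14, -20]] = [[-6, 2], [-4, -1], [6, -5]].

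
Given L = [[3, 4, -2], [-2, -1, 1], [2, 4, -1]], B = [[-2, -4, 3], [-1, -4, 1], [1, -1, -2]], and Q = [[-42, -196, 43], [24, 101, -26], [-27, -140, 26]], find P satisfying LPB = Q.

P = [[5, 2, 4], [4, -2, 5], [-1, -5, 0]]

P = L⁻¹QB⁻¹ (apply L⁻¹ on the left and B⁻¹ on the right).
det L = 3; the adjugate gives L⁻¹ = [[-1, -4/3, 2/3], [0, 1/3, 1/3], [-2, -4/3, 5/3]].
det B = 1; the adjugate gives B⁻¹ = [[9, -11, 8], [-1, 1, -1], [5, -6, 4]].
L⁻¹Q = [[-8, -32, 9], [-1, -13, 0], [7, 24, -8]].
P = (L⁻¹Q)B⁻¹ = [[5, 2, 4], [4, -2, 5], [-1, -5, 0]].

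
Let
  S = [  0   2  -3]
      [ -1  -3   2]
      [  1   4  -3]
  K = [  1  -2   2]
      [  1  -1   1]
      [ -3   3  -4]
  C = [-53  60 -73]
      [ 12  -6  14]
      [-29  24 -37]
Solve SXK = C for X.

X = [[4, 4, -4], [4, 4, 2], [5, 5, -3]]

Left-multiply by S⁻¹ and right-multiply by K⁻¹: X = S⁻¹CK⁻¹.
det S = 1, so S⁻¹ = [[1, -6, -5], [-1, 3, 3], [-1, 2, 2]].
det K = -1; the adjugate gives K⁻¹ = [[-1, 2, 0], [-1, -2, -1], [0, -3, -1]].
S⁻¹C = [[20, -24, 28], [2, -6, 4], [19, -24, 27]].
X = (S⁻¹C)K⁻¹ = [[4, 4, -4], [4, 4, 2], [5, 5, -3]].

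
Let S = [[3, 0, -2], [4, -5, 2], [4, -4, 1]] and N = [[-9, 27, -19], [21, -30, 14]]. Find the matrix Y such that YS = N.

Right-multiplying both sides by S⁻¹ gives Y = NS⁻¹.
det S = 1; the adjugate gives S⁻¹ = [[3, 8, -10], [4, 11, -14], [4, 12, -15]].
Y = NS⁻¹ = [[-9, 27, -19], [21, -30, 14]] · [[3, 8, -10], [4, 11, -14], [4, 12, -15]] = [[5, -3, -3], [-1, 6, 0]].

Y = [[5, -3, -3], [-1, 6, 0]]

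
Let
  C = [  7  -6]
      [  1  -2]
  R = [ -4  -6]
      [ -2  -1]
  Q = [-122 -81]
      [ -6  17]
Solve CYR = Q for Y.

Left-multiply by C⁻¹ and right-multiply by R⁻¹: Y = C⁻¹QR⁻¹.
C has determinant -8; C⁻¹ = [[1/4, -3/4], [1/8, -7/8]].
det R = -8; the adjugate gives R⁻¹ = [[1/8, -3/4], [-1/4, 1/2]].
C⁻¹Q = [[-26, -33], [-10, -25]].
Y = (C⁻¹Q)R⁻¹ = [[5, 3], [5, -5]].

Y = [[5, 3], [5, -5]]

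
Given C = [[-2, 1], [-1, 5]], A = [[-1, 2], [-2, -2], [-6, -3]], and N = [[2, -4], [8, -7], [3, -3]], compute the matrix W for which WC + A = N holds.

W = [[-1, -1], [-5, 0], [-5, 1]]

WC = N − A = [[3, -6], [10, -5], [9, 0]].
Right-multiplying both sides by C⁻¹ gives W = (N − A)C⁻¹.
det C = -9; the adjugate gives C⁻¹ = [[-5/9, 1/9], [-1/9, 2/9]].
W = (N − A)C⁻¹ = [[-1, -1], [-5, 0], [-5, 1]].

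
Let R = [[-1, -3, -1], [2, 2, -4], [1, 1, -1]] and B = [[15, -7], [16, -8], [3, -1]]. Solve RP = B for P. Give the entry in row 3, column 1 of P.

-5

R is on the left of P, so left-multiply by R⁻¹: P = R⁻¹B.
det R = 4; the adjugate gives R⁻¹ = [[1/2, -1, 7/2], [-1/2, 1/2, -3/2], [0, -1/2, 1]].
P = R⁻¹B = [[1/2, -1, 7/2], [-1/2, 1/2, -3/2], [0, -1/2, 1]] · [[15, -7], [16, -8], [3, -1]] = [[2, 1], [-4, 1], [-5, 3]].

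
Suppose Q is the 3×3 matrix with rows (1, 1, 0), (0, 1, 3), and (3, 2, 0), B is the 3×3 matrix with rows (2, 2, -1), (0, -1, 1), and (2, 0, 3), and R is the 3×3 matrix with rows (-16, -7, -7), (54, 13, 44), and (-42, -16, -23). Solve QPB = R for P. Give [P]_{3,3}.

5

Isolating P: multiply by Q⁻¹ from the left and B⁻¹ from the right, so P = Q⁻¹RB⁻¹.
det Q = 3, so Q⁻¹ = [[-2, 0, 1], [3, 0, -1], [-1, 1/3, 1/3]].
B has determinant -4; B⁻¹ = [[3/4, 3/2, -1/4], [-1/2, -2, 1/2], [-1/2, -1, 1/2]].
Q⁻¹R = [[-10, -2, -9], [-6, -5, 2], [20, 6, 14]].
P = (Q⁻¹R)B⁻¹ = [[-2, -2, -3], [-3, -1, 0], [5, 4, 5]].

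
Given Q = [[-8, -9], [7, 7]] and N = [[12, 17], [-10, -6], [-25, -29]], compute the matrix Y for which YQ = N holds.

Q is on the right of Y, so right-multiply by Q⁻¹: Y = NQ⁻¹.
Q has determinant 7; Q⁻¹ = [[1, 9/7], [-1, -8/7]].
Y = NQ⁻¹ = [[12, 17], [-10, -6], [-25, -29]] · [[1, 9/7], [-1, -8/7]] = [[-5, -4], [-4, -6], [4, 1]].

Y = [[-5, -4], [-4, -6], [4, 1]]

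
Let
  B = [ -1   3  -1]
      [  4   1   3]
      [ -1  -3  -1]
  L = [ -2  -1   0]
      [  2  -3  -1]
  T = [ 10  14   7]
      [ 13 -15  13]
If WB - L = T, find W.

WB = T + L = [[8, 13, 7], [15, -18, 12]].
Right-multiplying both sides by B⁻¹ gives W = (T + L)B⁻¹.
B has determinant 6; B⁻¹ = [[4/3, 1, 5/3], [1/6, 0, -1/6], [-11/6, -1, -13/6]].
W = (T + L)B⁻¹ = [[0, 1, -4], [-5, 3, 2]].

W = [[0, 1, -4], [-5, 3, 2]]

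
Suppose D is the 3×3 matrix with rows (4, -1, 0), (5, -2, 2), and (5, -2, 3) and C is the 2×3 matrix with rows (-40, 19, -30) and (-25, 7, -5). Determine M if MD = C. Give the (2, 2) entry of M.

2

Since D sits to the right of M, M = CD⁻¹.
det D = -3; the adjugate gives D⁻¹ = [[2/3, -1, 2/3], [5/3, -4, 8/3], [0, -1, 1]].
M = CD⁻¹ = [[-40, 19, -30], [-25, 7, -5]] · [[2/3, -1, 2/3], [5/3, -4, 8/3], [0, -1, 1]] = [[5, -6, -6], [-5, 2, -3]].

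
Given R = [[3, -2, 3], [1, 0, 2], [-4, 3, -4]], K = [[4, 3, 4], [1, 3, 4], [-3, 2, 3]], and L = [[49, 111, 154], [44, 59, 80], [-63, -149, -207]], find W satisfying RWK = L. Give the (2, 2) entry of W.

2

W = R⁻¹LK⁻¹ (apply R⁻¹ on the left and K⁻¹ on the right).
R has determinant -1; R⁻¹ = [[6, -1, 4], [4, 0, 3], [-3, 1, -2]].
K has determinant 3; K⁻¹ = [[1/3, -1/3, 0], [-5, 8, -4], [11/3, -17/3, 3]].
R⁻¹L = [[-2, 11, 16], [7, -3, -5], [23, 24, 32]].
W = (R⁻¹L)K⁻¹ = [[3, -2, 4], [-1, 2, -3], [5, 3, 0]].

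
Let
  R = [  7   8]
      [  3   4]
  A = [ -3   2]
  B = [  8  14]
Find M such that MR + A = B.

M = [[2, -1]]

MR = B − A = [[11, 12]].
Right-multiplying both sides by R⁻¹ gives M = (B − A)R⁻¹.
det R = 4, so R⁻¹ = [[1, -2], [-3/4, 7/4]].
M = (B − A)R⁻¹ = [[2, -1]].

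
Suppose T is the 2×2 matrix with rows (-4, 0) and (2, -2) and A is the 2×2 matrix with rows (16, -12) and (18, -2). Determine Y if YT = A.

Since T sits to the right of Y, Y = AT⁻¹.
det T = 8, so T⁻¹ = [[-1/4, 0], [-1/4, -1/2]].
Y = AT⁻¹ = [[16, -12], [18, -2]] · [[-1/4, 0], [-1/4, -1/2]] = [[-1, 6], [-4, 1]].

Y = [[-1, 6], [-4, 1]]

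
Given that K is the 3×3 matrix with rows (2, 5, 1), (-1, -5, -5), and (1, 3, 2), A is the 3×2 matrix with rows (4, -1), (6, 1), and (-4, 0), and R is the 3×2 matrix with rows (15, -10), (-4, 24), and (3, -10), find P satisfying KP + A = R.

KP = R − A = [[11, -9], [-10, 23], [7, -10]].
Left-multiplying both sides by K⁻¹ gives P = K⁻¹(R − A).
det K = -3; the adjugate gives K⁻¹ = [[-5/3, 7/3, 20/3], [1, -1, -3], [-2/3, 1/3, 5/3]].
P = K⁻¹(R − A) = [[5, 2], [0, -2], [1, -3]].

P = [[5, 2], [0, -2], [1, -3]]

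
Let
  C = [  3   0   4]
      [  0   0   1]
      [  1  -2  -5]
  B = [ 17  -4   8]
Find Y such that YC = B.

Right-multiplying both sides by C⁻¹ gives Y = BC⁻¹.
C has determinant 6; C⁻¹ = [[1/3, -4/3, 0], [1/6, -19/6, -1/2], [0, 1, 0]].
Y = BC⁻¹ = [[17, -4, 8]] · [[1/3, -4/3, 0], [1/6, -19/6, -1/2], [0, 1, 0]] = [[5, -2, 2]].

Y = [[5, -2, 2]]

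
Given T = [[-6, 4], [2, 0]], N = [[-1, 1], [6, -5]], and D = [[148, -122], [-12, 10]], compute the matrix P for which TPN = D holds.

Left-multiply by T⁻¹ and right-multiply by N⁻¹: P = T⁻¹DN⁻¹.
det T = -8; the adjugate gives T⁻¹ = [[0, 1/2], [1/4, 3/4]].
det N = -1; the adjugate gives N⁻¹ = [[5, 1], [6, 1]].
T⁻¹D = [[-6, 5], [28, -23]].
P = (T⁻¹D)N⁻¹ = [[0, -1], [2, 5]].

P = [[0, -1], [2, 5]]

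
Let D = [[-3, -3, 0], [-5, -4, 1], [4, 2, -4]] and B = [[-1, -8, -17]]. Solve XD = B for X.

D is on the right of X, so right-multiply by D⁻¹: X = BD⁻¹.
D has determinant 6; D⁻¹ = [[7/3, -2, -1/2], [-8/3, 2, 1/2], [1, -1, -1/2]].
X = BD⁻¹ = [[-1, -8, -17]] · [[7/3, -2, -1/2], [-8/3, 2, 1/2], [1, -1, -1/2]] = [[2, 3, 5]].

X = [[2, 3, 5]]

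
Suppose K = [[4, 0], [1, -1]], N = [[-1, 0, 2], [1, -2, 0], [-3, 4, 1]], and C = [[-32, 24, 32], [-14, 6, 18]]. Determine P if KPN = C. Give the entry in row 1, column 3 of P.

2

Isolating P: multiply by K⁻¹ from the left and N⁻¹ from the right, so P = K⁻¹CN⁻¹.
det K = -4, so K⁻¹ = [[1/4, 0], [1/4, -1]].
det N = -2, so N⁻¹ = [[1, -4, -2], [1/2, -5/2, -1], [1, -2, -1]].
K⁻¹C = [[-8, 6, 8], [6, 0, -10]].
P = (K⁻¹C)N⁻¹ = [[3, 1, 2], [-4, -4, -2]].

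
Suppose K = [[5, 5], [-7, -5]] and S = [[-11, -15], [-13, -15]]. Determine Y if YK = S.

Y = [[-5, -2], [-4, -1]]

K is on the right of Y, so right-multiply by K⁻¹: Y = SK⁻¹.
K has determinant 10; K⁻¹ = [[-1/2, -1/2], [7/10, 1/2]].
Y = SK⁻¹ = [[-11, -15], [-13, -15]] · [[-1/2, -1/2], [7/10, 1/2]] = [[-5, -2], [-4, -1]].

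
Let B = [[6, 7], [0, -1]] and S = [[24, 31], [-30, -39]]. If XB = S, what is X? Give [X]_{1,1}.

Right-multiplying both sides by B⁻¹ gives X = SB⁻¹.
det B = -6; the adjugate gives B⁻¹ = [[1/6, 7/6], [0, -1]].
X = SB⁻¹ = [[24, 31], [-30, -39]] · [[1/6, 7/6], [0, -1]] = [[4, -3], [-5, 4]].

4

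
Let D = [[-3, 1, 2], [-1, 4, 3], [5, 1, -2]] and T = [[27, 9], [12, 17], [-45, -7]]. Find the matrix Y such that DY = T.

Y = [[-6, 1], [-3, 0], [6, 6]]

Since D multiplies Y on the left, Y = D⁻¹T.
D has determinant 4; D⁻¹ = [[-11/4, 1, -5/4], [13/4, -1, 7/4], [-21/4, 2, -11/4]].
Y = D⁻¹T = [[-11/4, 1, -5/4], [13/4, -1, 7/4], [-21/4, 2, -11/4]] · [[27, 9], [12, 17], [-45, -7]] = [[-6, 1], [-3, 0], [6, 6]].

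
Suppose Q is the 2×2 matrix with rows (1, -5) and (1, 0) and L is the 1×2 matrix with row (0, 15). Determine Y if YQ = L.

Right-multiplying both sides by Q⁻¹ gives Y = LQ⁻¹.
Q has determinant 5; Q⁻¹ = [[0, 1], [-1/5, 1/5]].
Y = LQ⁻¹ = [[0, 15]] · [[0, 1], [-1/5, 1/5]] = [[-3, 3]].

Y = [[-3, 3]]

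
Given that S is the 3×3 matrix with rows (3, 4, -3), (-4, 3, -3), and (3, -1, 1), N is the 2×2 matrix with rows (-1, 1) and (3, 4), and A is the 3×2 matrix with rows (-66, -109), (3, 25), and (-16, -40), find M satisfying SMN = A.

Left-multiply by S⁻¹ and right-multiply by N⁻¹: M = S⁻¹AN⁻¹.
det S = -5; the adjugate gives S⁻¹ = [[0, 1/5, 3/5], [1, -12/5, -21/5], [1, -3, -5]].
N has determinant -7; N⁻¹ = [[-4/7, 1/7], [3/7, 1/7]].
S⁻¹A = [[-9, -19], [-6, -1], [5, 16]].
M = (S⁻¹A)N⁻¹ = [[-3, -4], [3, -1], [4, 3]].

M = [[-3, -4], [3, -1], [4, 3]]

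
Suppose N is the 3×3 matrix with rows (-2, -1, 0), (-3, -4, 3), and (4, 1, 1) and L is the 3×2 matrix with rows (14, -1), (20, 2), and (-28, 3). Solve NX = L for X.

Left-multiplying both sides by N⁻¹ gives X = N⁻¹L.
det N = -1, so N⁻¹ = [[7, -1, 3], [-15, 2, -6], [-13, 2, -5]].
X = N⁻¹L = [[7, -1, 3], [-15, 2, -6], [-13, 2, -5]] · [[14, -1], [20, 2], [-28, 3]] = [[-6, 0], [-2, 1], [-2, 2]].

X = [[-6, 0], [-2, 1], [-2, 2]]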